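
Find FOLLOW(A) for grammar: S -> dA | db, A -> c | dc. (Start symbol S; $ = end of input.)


$ ∈ FOLLOW(S). For each A -> αBβ: add FIRST(β)\{ε} to FOLLOW(B); if β nullable, add FOLLOW(A).
FOLLOW(A) = {$}


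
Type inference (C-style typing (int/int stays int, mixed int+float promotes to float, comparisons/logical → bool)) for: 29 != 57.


Operand types: int != int
Rule: comparison yields bool
Result type: bool


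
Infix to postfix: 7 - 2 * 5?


* has higher precedence, evaluate 2*5 first
Postfix: 7 2 5 * -


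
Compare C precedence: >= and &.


'>=' is relational (level 7); '&' is bitwise AND (level 5)
Higher level binds tighter
'>=' has higher precedence than '&'


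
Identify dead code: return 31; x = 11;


statement follows a return and is unreachable
Dead: 'x = 11'


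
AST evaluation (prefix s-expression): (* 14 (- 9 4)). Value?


Evaluate inner: (- 9 4) = 5
Evaluate root: (* 14 5) = 70
Result: 70


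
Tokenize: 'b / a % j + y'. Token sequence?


Scan left to right, longest-match per lexeme
Tokens: ID(b), OP(/), ID(a), OP(%), ID(j), OP(+), ID(y)


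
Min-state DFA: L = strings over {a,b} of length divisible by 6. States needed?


Track length mod 6: states 0..5, accept at 0
Minimal DFA: 6 states


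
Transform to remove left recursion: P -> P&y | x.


Left-recursive alternatives: P&y; non-recursive: x
Introduce P': P -> xP', P' -> &yP' | ε


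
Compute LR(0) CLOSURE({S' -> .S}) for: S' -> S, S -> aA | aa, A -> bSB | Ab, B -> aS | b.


Start: S' -> .S
For each item with dot before a nonterminal B, add B -> .γ for every B-production
Closure: [S' -> .S, S -> .aA, S -> .aa]


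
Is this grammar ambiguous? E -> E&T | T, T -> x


precedence layered via separate nonterminal T: deterministic
Unambiguous


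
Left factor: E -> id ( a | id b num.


Common prefix: 'id'
Factored: E -> id E', E' -> ( a | b num


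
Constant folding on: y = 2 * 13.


2 * 13 = 26 at compile time
Optimized: y = 26


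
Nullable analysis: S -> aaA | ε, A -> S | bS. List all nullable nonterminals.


A nonterminal is nullable iff some alternative derives ε (directly, or every symbol in it is nullable)
Nullable: {A, S}


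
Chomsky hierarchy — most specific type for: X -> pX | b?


Right-linear: every RHS is a terminal or a terminal followed by one nonterminal
Classification: Type 3 (Regular)


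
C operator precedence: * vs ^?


'*' is multiplicative (level 10); '^' is bitwise XOR (level 4)
Higher level binds tighter
'*' has higher precedence than '^'


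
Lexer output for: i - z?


Scan left to right, longest-match per lexeme
Tokens: ID(i), OP(-), ID(z)


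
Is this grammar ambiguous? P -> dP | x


right-linear, alternatives start with distinct terminals 'd' vs 'x': unique leftmost derivation
Unambiguous


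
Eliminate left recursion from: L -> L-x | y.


Left-recursive alternatives: L-x; non-recursive: y
Introduce L': L -> yL', L' -> -xL' | ε


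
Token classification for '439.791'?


Pattern: digits with a decimal point
Type: FLOAT_LITERAL


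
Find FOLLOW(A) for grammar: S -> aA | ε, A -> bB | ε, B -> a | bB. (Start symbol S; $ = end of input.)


$ ∈ FOLLOW(S). For each A -> αBβ: add FIRST(β)\{ε} to FOLLOW(B); if β nullable, add FOLLOW(A).
FOLLOW(A) = {$}


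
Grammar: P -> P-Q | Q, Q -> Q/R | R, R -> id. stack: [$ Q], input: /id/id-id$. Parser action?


shift '/' to continue Q -> Q/R
Action: shift


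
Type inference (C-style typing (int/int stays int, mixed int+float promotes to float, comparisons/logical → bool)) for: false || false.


Operand types: bool || bool
Rule: logical operators take bool operands and yield bool
Result type: bool


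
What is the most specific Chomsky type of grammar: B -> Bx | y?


Left-linear: every RHS is a terminal or one nonterminal followed by a terminal
Classification: Type 3 (Regular)


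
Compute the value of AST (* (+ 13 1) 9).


Evaluate inner: (+ 13 1) = 14
Evaluate root: (* 14 9) = 126
Result: 126


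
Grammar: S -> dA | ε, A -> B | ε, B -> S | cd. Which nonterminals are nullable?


A nonterminal is nullable iff some alternative derives ε (directly, or every symbol in it is nullable)
Nullable: {A, B, S}


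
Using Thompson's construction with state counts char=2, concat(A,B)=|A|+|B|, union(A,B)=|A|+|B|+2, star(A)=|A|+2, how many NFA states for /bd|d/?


Syntax tree has 3 char leaf(s), 1 union(s), 0 star(s)
chars contribute 3×2 = 6; each union adds +2; each star adds +2
Total: 6 + 2 + 0 = 8 states


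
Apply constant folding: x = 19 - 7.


19 - 7 = 12 at compile time
Optimized: x = 12


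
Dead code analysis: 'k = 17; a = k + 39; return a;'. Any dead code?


k is read by a's definition; a is returned
No dead code


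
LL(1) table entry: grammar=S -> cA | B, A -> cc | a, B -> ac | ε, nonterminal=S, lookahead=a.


For [S, a]: 'a' ∈ FIRST(B)
Entry: S -> B


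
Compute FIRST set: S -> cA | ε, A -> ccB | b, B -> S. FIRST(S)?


Per alternative of S: FIRST(cA) = {c}; FIRST(ε) = {ε}
FIRST(S) = {c, ε}


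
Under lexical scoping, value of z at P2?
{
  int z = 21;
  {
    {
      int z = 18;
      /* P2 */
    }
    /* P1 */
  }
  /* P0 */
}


z declared in the same block as P2
z = 18


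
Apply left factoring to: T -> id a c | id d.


Common prefix: 'id'
Factored: T -> id T', T' -> a c | d


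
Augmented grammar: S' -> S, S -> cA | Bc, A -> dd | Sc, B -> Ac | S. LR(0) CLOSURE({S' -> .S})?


Start: S' -> .S
For each item with dot before a nonterminal B, add B -> .γ for every B-production
Closure: [S' -> .S, S -> .cA, S -> .Bc, B -> .Ac, B -> .S, A -> .dd, A -> .Sc]


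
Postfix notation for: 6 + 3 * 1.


* has higher precedence, evaluate 3*1 first
Postfix: 6 3 1 * +


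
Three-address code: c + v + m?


Break into single-operator statements:
t1 = c + v
t2 = t1 + m


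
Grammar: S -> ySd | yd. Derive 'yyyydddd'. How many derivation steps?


Derivation: S => ySd => yySdd => yyySddd => yyyydddd
Steps: 4


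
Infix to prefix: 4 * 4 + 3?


left-to-right (same/higher precedence on left): tree is (+ (* 4 4) 3)
Prefix: + * 4 4 3


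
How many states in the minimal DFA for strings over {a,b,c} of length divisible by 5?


Track length mod 5: states 0..4, accept at 0
Minimal DFA: 5 states


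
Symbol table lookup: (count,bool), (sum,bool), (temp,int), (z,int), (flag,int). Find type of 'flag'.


Lookup 'flag' → type int


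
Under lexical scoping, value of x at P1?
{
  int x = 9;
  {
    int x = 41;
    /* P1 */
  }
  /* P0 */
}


x declared in the same block as P1
x = 41


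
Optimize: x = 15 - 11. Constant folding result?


15 - 11 = 4 at compile time
Optimized: x = 4


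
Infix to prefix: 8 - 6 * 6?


'*' binds tighter: tree is (- 8 (* 6 6))
Prefix: - 8 * 6 6


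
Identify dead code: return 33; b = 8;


statement follows a return and is unreachable
Dead: 'b = 8'


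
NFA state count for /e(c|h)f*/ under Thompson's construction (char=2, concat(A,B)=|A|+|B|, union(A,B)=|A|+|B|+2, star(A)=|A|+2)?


Syntax tree has 4 char leaf(s), 1 union(s), 1 star(s)
chars contribute 4×2 = 8; each union adds +2; each star adds +2
Total: 8 + 2 + 2 = 12 states


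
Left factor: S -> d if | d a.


Common prefix: 'd'
Factored: S -> d S', S' -> if | a


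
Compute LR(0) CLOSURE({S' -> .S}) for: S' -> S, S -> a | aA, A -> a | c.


Start: S' -> .S
For each item with dot before a nonterminal B, add B -> .γ for every B-production
Closure: [S' -> .S, S -> .a, S -> .aA]


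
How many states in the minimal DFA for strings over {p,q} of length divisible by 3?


Track length mod 3: states 0..2, accept at 0
Minimal DFA: 3 states


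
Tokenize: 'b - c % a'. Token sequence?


Scan left to right, longest-match per lexeme
Tokens: ID(b), OP(-), ID(c), OP(%), ID(a)


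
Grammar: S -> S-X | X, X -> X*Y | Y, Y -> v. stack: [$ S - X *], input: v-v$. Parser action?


no handle; shift 'v'
Action: shift


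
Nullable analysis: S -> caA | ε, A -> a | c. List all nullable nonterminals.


A nonterminal is nullable iff some alternative derives ε (directly, or every symbol in it is nullable)
Nullable: {S}


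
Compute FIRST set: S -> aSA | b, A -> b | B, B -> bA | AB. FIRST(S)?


Per alternative of S: FIRST(aSA) = {a}; FIRST(b) = {b}
FIRST(S) = {a, b}


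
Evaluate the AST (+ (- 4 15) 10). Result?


Evaluate inner: (- 4 15) = -11
Evaluate root: (+ -11 10) = -1
Result: -1


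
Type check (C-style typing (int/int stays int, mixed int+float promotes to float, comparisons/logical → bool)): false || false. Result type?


Operand types: bool || bool
Rule: logical operators take bool operands and yield bool
Result type: bool


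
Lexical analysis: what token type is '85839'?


Pattern: digits only
Type: INTEGER_LITERAL


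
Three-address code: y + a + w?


Break into single-operator statements:
t1 = y + a
t2 = t1 + w


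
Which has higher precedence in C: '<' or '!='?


'<' is relational (level 7); '!=' is equality (level 6)
Higher level binds tighter
'<' has higher precedence than '!='


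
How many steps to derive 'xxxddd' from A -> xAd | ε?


Derivation: A => xAd => xxAdd => xxxAddd => xxxddd
Steps: 4


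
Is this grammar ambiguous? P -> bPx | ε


balanced b^n…x^n: each string has a unique parse
Unambiguous


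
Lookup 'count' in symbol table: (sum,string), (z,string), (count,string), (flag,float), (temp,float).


Lookup 'count' → type string


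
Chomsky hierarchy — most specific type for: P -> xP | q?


Right-linear: every RHS is a terminal or a terminal followed by one nonterminal
Classification: Type 3 (Regular)


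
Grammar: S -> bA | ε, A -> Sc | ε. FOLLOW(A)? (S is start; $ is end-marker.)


$ ∈ FOLLOW(S). For each A -> αBβ: add FIRST(β)\{ε} to FOLLOW(B); if β nullable, add FOLLOW(A).
FOLLOW(A) = {$, c}


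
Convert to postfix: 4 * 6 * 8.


Left to right (same or higher precedence on left)
Postfix: 4 6 * 8 *


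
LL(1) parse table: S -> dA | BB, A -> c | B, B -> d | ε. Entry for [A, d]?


For [A, d]: 'd' ∈ FIRST(B)
Entry: A -> B


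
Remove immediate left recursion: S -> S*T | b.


Left-recursive alternatives: S*T; non-recursive: b
Introduce S': S -> bS', S' -> *TS' | ε


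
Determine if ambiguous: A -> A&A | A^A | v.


'v&v^v' has two parse trees (no precedence encoded between & and ^)
Ambiguous


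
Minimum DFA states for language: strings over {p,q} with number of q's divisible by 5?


Track (count of q) mod 5: states 0..4, accept at 0
Minimal DFA: 5 states


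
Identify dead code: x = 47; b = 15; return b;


x is assigned but never read
Dead: 'x = 47'


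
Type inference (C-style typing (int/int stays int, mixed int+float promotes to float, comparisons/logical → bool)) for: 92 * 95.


Operand types: int * int
Rule: mixed int/float promotes to float; int/int stays int
Result type: int


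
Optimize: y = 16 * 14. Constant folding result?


16 * 14 = 224 at compile time
Optimized: y = 224


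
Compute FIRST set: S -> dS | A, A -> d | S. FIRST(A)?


Per alternative of A: FIRST(d) = {d}; FIRST(S) = {d}
FIRST(A) = {d}


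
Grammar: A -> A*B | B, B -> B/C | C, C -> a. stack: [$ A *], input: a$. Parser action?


no handle ('A*' is not any RHS); shift 'a'
Action: shift


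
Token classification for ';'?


Pattern: delimiter/punctuation
Type: PUNCTUATION


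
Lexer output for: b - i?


Scan left to right, longest-match per lexeme
Tokens: ID(b), OP(-), ID(i)


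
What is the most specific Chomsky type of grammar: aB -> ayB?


LHS has context (more than one symbol) and |LHS| ≤ |RHS|
Classification: Type 1 (Context-Sensitive)


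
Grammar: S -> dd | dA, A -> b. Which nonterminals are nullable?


A nonterminal is nullable iff some alternative derives ε (directly, or every symbol in it is nullable)
Nullable: {}


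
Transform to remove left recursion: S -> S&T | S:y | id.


Left-recursive alternatives: S&T, S:y; non-recursive: id
Introduce S': S -> idS', S' -> &TS' | :yS' | ε


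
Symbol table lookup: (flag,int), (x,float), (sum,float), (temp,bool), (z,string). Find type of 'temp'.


Lookup 'temp' → type bool


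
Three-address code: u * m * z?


Break into single-operator statements:
t1 = u * m
t2 = t1 * z


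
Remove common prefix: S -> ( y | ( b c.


Common prefix: '('
Factored: S -> ( S', S' -> y | b c


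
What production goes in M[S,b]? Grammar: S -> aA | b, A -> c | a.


For [S, b]: 'b' ∈ FIRST(b)
Entry: S -> b


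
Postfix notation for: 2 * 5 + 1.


Left to right (same or higher precedence on left)
Postfix: 2 5 * 1 +


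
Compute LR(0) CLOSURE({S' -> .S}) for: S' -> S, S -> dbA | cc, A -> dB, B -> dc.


Start: S' -> .S
For each item with dot before a nonterminal B, add B -> .γ for every B-production
Closure: [S' -> .S, S -> .dbA, S -> .cc]


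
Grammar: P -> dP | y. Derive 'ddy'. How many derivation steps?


Derivation: P => dP => ddP => ddy
Steps: 3


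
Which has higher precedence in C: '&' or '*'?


'*' is multiplicative (level 10); '&' is bitwise AND (level 5)
Higher level binds tighter
'*' has higher precedence than '&'


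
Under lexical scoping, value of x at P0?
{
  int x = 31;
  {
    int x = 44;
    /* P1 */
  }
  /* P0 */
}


x declared in the same block as P0
x = 31


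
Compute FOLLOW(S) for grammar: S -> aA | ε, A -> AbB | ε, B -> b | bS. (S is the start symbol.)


$ ∈ FOLLOW(S). For each A -> αBβ: add FIRST(β)\{ε} to FOLLOW(B); if β nullable, add FOLLOW(A).
FOLLOW(S) = {$, b}


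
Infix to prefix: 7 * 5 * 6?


left-to-right (same/higher precedence on left): tree is (* (* 7 5) 6)
Prefix: * * 7 5 6


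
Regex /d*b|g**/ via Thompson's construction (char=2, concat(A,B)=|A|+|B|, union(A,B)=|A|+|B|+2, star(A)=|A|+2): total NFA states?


Syntax tree has 3 char leaf(s), 1 union(s), 3 star(s)
chars contribute 3×2 = 6; each union adds +2; each star adds +2
Total: 6 + 2 + 6 = 14 states


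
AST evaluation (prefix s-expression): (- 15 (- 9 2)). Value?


Evaluate inner: (- 9 2) = 7
Evaluate root: (- 15 7) = 8
Result: 8


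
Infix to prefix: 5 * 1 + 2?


left-to-right (same/higher precedence on left): tree is (+ (* 5 1) 2)
Prefix: + * 5 1 2


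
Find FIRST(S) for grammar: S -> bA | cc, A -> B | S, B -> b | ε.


Per alternative of S: FIRST(bA) = {b}; FIRST(cc) = {c}
FIRST(S) = {b, c}


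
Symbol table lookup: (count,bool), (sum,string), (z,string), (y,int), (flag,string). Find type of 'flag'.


Lookup 'flag' → type string


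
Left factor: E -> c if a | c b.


Common prefix: 'c'
Factored: E -> c E', E' -> if a | b


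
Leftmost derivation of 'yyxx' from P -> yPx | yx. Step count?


Derivation: P => yPx => yyxx
Steps: 2


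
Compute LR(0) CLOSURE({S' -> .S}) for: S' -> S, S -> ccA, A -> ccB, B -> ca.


Start: S' -> .S
For each item with dot before a nonterminal B, add B -> .γ for every B-production
Closure: [S' -> .S, S -> .ccA]


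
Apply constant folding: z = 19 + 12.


19 + 12 = 31 at compile time
Optimized: z = 31


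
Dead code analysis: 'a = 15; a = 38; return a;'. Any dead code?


first assignment to a is overwritten before any read
Dead: 'a = 15'


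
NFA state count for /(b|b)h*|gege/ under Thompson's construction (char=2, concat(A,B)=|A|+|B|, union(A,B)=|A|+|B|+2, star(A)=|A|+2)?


Syntax tree has 7 char leaf(s), 2 union(s), 1 star(s)
chars contribute 7×2 = 14; each union adds +2; each star adds +2
Total: 14 + 4 + 2 = 20 states


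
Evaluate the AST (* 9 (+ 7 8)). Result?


Evaluate inner: (+ 7 8) = 15
Evaluate root: (* 9 15) = 135
Result: 135


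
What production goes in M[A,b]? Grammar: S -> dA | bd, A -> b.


For [A, b]: 'b' ∈ FIRST(b)
Entry: A -> b


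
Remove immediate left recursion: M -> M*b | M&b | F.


Left-recursive alternatives: M*b, M&b; non-recursive: F
Introduce M': M -> FM', M' -> *bM' | &bM' | ε


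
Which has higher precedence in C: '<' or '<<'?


'<<' is shift (level 8); '<' is relational (level 7)
Higher level binds tighter
'<<' has higher precedence than '<'


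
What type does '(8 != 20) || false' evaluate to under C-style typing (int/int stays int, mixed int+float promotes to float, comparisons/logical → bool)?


Operand types: bool || bool
Rule: logical operators take bool operands and yield bool
Result type: bool


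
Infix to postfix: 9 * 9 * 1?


Left to right (same or higher precedence on left)
Postfix: 9 9 * 1 *


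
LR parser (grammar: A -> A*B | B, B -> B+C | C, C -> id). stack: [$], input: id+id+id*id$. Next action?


no handle on stack; shift 'id'
Action: shift


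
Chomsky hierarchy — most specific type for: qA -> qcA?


LHS has context (more than one symbol) and |LHS| ≤ |RHS|
Classification: Type 1 (Context-Sensitive)


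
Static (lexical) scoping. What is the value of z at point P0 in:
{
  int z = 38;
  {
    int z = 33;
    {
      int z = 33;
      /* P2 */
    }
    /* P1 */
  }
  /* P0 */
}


z declared in the same block as P0
z = 38


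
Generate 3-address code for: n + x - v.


Break into single-operator statements:
t1 = n + x
t2 = t1 - v


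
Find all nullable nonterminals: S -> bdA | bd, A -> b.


A nonterminal is nullable iff some alternative derives ε (directly, or every symbol in it is nullable)
Nullable: {}


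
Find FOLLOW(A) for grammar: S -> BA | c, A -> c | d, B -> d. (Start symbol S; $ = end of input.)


$ ∈ FOLLOW(S). For each A -> αBβ: add FIRST(β)\{ε} to FOLLOW(B); if β nullable, add FOLLOW(A).
FOLLOW(A) = {$}


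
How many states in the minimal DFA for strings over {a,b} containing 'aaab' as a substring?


KMP-style automaton: 4 progress states + 1 absorbing accept = 5
Minimal DFA: 5 states


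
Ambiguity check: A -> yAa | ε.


balanced y^n…a^n: each string has a unique parse
Unambiguous


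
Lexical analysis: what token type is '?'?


Pattern: operator symbol
Type: OPERATOR


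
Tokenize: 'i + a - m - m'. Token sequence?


Scan left to right, longest-match per lexeme
Tokens: ID(i), OP(+), ID(a), OP(-), ID(m), OP(-), ID(m)


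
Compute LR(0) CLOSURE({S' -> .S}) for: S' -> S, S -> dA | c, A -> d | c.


Start: S' -> .S
For each item with dot before a nonterminal B, add B -> .γ for every B-production
Closure: [S' -> .S, S -> .dA, S -> .c]


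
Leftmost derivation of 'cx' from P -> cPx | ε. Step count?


Derivation: P => cPx => cx
Steps: 2


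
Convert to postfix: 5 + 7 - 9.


Left to right (same or higher precedence on left)
Postfix: 5 7 + 9 -


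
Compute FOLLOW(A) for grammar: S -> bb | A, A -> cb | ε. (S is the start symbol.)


$ ∈ FOLLOW(S). For each A -> αBβ: add FIRST(β)\{ε} to FOLLOW(B); if β nullable, add FOLLOW(A).
FOLLOW(A) = {$}


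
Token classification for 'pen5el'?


Pattern: letter/underscore followed by alphanumerics, not a keyword
Type: IDENTIFIER


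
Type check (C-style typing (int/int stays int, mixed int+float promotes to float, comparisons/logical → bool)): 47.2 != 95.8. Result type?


Operand types: float != float
Rule: comparison yields bool
Result type: bool


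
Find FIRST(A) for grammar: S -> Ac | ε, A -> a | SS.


Per alternative of A: FIRST(a) = {a}; FIRST(SS) = {a, c, ε}
FIRST(A) = {a, c, ε}


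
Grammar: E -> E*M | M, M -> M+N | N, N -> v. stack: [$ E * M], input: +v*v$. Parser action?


'+' can extend M; shift to build M -> M+N
Action: shift


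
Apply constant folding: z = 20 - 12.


20 - 12 = 8 at compile time
Optimized: z = 8


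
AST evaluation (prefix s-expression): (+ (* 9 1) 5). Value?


Evaluate inner: (* 9 1) = 9
Evaluate root: (+ 9 5) = 14
Result: 14


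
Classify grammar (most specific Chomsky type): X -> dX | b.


Right-linear: every RHS is a terminal or a terminal followed by one nonterminal
Classification: Type 3 (Regular)


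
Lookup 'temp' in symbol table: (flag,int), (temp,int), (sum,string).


Lookup 'temp' → type int


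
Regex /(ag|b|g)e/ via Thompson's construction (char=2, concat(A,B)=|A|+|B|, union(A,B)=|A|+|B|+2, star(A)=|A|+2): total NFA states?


Syntax tree has 5 char leaf(s), 2 union(s), 0 star(s)
chars contribute 5×2 = 10; each union adds +2; each star adds +2
Total: 10 + 4 + 0 = 14 states


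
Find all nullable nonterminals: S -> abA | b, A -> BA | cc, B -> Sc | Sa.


A nonterminal is nullable iff some alternative derives ε (directly, or every symbol in it is nullable)
Nullable: {}


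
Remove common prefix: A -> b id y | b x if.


Common prefix: 'b'
Factored: A -> b A', A' -> id y | x if


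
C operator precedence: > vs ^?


'>' is relational (level 7); '^' is bitwise XOR (level 4)
Higher level binds tighter
'>' has higher precedence than '^'


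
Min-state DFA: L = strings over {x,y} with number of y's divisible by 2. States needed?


Track (count of y) mod 2: states 0..1, accept at 0
Minimal DFA: 2 states


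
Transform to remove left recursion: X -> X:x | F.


Left-recursive alternatives: X:x; non-recursive: F
Introduce X': X -> FX', X' -> :xX' | ε


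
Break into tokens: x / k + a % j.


Scan left to right, longest-match per lexeme
Tokens: ID(x), OP(/), ID(k), OP(+), ID(a), OP(%), ID(j)


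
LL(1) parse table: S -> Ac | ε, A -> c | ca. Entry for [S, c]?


For [S, c]: 'c' ∈ FIRST(Ac)
Entry: S -> Ac


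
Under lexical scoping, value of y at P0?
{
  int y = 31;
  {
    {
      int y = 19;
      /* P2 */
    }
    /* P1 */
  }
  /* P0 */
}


y declared in the same block as P0
y = 31


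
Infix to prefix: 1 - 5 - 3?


left-to-right (same/higher precedence on left): tree is (- (- 1 5) 3)
Prefix: - - 1 5 3


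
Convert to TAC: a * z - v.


Break into single-operator statements:
t1 = a * z
t2 = t1 - v


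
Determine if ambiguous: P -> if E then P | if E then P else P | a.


dangling else: 'if E then if E then a else a' parses two ways
Ambiguous


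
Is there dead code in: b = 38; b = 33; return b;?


first assignment to b is overwritten before any read
Dead: 'b = 38'


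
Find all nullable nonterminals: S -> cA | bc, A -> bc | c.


A nonterminal is nullable iff some alternative derives ε (directly, or every symbol in it is nullable)
Nullable: {}


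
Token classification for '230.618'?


Pattern: digits with a decimal point
Type: FLOAT_LITERAL


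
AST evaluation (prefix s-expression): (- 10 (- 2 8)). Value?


Evaluate inner: (- 2 8) = -6
Evaluate root: (- 10 -6) = 16
Result: 16


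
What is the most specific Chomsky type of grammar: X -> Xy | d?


Left-linear: every RHS is a terminal or one nonterminal followed by a terminal
Classification: Type 3 (Regular)


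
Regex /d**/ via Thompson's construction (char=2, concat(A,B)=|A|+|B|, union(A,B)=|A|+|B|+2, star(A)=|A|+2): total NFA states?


Syntax tree has 1 char leaf(s), 0 union(s), 2 star(s)
chars contribute 1×2 = 2; each union adds +2; each star adds +2
Total: 2 + 0 + 4 = 6 states


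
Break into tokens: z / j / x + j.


Scan left to right, longest-match per lexeme
Tokens: ID(z), OP(/), ID(j), OP(/), ID(x), OP(+), ID(j)


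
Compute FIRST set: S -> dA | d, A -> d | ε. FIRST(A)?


Per alternative of A: FIRST(d) = {d}; FIRST(ε) = {ε}
FIRST(A) = {d, ε}


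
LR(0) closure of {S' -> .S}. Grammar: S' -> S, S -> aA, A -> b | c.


Start: S' -> .S
For each item with dot before a nonterminal B, add B -> .γ for every B-production
Closure: [S' -> .S, S -> .aA]


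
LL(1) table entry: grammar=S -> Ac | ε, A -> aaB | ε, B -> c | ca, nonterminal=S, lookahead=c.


For [S, c]: 'c' ∈ FIRST(Ac)
Entry: S -> Ac


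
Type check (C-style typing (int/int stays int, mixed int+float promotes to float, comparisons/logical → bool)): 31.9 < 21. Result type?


Operand types: float < int
Rule: comparison yields bool
Result type: bool


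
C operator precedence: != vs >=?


'>=' is relational (level 7); '!=' is equality (level 6)
Higher level binds tighter
'>=' has higher precedence than '!='


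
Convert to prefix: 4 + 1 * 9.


'*' binds tighter: tree is (+ 4 (* 1 9))
Prefix: + 4 * 1 9


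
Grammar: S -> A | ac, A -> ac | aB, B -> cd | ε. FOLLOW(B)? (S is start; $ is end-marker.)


$ ∈ FOLLOW(S). For each A -> αBβ: add FIRST(β)\{ε} to FOLLOW(B); if β nullable, add FOLLOW(A).
FOLLOW(B) = {$}


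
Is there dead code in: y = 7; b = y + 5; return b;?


y is read by b's definition; b is returned
No dead code


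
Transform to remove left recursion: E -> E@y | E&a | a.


Left-recursive alternatives: E@y, E&a; non-recursive: a
Introduce E': E -> aE', E' -> @yE' | &aE' | ε


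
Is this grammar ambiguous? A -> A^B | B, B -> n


precedence layered via separate nonterminal B: deterministic
Unambiguous


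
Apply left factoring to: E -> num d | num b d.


Common prefix: 'num'
Factored: E -> num E', E' -> d | b d


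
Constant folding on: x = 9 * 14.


9 * 14 = 126 at compile time
Optimized: x = 126


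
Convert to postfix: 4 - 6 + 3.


Left to right (same or higher precedence on left)
Postfix: 4 6 - 3 +


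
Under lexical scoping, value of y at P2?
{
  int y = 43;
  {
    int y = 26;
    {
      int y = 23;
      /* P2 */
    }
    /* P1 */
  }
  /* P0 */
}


y declared in the same block as P2
y = 23


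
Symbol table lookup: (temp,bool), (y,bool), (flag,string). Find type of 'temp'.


Lookup 'temp' → type bool


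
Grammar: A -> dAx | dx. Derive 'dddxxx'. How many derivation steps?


Derivation: A => dAx => ddAxx => dddxxx
Steps: 3


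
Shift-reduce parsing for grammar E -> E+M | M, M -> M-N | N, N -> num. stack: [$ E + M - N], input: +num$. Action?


handle 'M-N' on top
Action: reduce (M -> M-N)


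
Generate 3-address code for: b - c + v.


Break into single-operator statements:
t1 = b - c
t2 = t1 + v


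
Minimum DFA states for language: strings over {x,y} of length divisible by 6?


Track length mod 6: states 0..5, accept at 0
Minimal DFA: 6 states


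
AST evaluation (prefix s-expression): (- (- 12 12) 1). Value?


Evaluate inner: (- 12 12) = 0
Evaluate root: (- 0 1) = -1
Result: -1


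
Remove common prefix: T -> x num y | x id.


Common prefix: 'x'
Factored: T -> x T', T' -> num y | id


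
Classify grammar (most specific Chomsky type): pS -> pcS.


LHS has context (more than one symbol) and |LHS| ≤ |RHS|
Classification: Type 1 (Context-Sensitive)


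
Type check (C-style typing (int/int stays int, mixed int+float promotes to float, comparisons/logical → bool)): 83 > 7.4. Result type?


Operand types: int > float
Rule: comparison yields bool
Result type: bool


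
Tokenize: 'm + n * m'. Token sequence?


Scan left to right, longest-match per lexeme
Tokens: ID(m), OP(+), ID(n), OP(*), ID(m)


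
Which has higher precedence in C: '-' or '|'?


'-' is additive (level 9); '|' is bitwise OR (level 3)
Higher level binds tighter
'-' has higher precedence than '|'


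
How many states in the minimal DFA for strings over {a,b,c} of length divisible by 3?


Track length mod 3: states 0..2, accept at 0
Minimal DFA: 3 states


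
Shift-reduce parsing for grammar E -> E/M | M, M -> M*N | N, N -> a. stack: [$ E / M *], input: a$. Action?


no handle; shift 'a'
Action: shift


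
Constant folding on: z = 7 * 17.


7 * 17 = 119 at compile time
Optimized: z = 119


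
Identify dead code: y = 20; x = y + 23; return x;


y is read by x's definition; x is returned
No dead code


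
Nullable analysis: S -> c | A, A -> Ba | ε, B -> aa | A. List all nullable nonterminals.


A nonterminal is nullable iff some alternative derives ε (directly, or every symbol in it is nullable)
Nullable: {A, B, S}


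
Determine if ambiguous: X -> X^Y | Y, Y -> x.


precedence layered via separate nonterminal Y: deterministic
Unambiguous


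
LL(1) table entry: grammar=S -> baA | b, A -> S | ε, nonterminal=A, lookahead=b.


For [A, b]: 'b' ∈ FIRST(S)
Entry: A -> S


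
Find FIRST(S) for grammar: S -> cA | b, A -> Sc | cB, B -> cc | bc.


Per alternative of S: FIRST(cA) = {c}; FIRST(b) = {b}
FIRST(S) = {b, c}


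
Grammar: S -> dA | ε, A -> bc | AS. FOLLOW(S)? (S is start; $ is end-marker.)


$ ∈ FOLLOW(S). For each A -> αBβ: add FIRST(β)\{ε} to FOLLOW(B); if β nullable, add FOLLOW(A).
FOLLOW(S) = {$, d}


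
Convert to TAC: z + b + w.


Break into single-operator statements:
t1 = z + b
t2 = t1 + w


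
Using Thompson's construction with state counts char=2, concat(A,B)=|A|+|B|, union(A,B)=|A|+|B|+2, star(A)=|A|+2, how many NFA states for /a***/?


Syntax tree has 1 char leaf(s), 0 union(s), 3 star(s)
chars contribute 1×2 = 2; each union adds +2; each star adds +2
Total: 2 + 0 + 6 = 8 states


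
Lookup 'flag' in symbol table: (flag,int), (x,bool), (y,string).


Lookup 'flag' → type int


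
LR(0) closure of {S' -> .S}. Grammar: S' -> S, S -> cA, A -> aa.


Start: S' -> .S
For each item with dot before a nonterminal B, add B -> .γ for every B-production
Closure: [S' -> .S, S -> .cA]


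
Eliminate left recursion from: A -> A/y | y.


Left-recursive alternatives: A/y; non-recursive: y
Introduce A': A -> yA', A' -> /yA' | ε


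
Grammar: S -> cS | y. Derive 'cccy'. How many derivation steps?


Derivation: S => cS => ccS => cccS => cccy
Steps: 4


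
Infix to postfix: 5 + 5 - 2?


Left to right (same or higher precedence on left)
Postfix: 5 5 + 2 -


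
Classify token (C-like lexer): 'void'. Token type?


Pattern: reserved word
Type: KEYWORD


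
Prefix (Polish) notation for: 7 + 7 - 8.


left-to-right (same/higher precedence on left): tree is (- (+ 7 7) 8)
Prefix: - + 7 7 8


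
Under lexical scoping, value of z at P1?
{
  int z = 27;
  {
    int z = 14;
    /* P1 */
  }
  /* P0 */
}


z declared in the same block as P1
z = 14


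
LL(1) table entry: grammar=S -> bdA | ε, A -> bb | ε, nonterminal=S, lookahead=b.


For [S, b]: 'b' ∈ FIRST(bdA)
Entry: S -> bdA


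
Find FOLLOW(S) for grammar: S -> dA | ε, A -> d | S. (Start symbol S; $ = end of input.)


$ ∈ FOLLOW(S). For each A -> αBβ: add FIRST(β)\{ε} to FOLLOW(B); if β nullable, add FOLLOW(A).
FOLLOW(S) = {$}


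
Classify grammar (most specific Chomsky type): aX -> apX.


LHS has context (more than one symbol) and |LHS| ≤ |RHS|
Classification: Type 1 (Context-Sensitive)


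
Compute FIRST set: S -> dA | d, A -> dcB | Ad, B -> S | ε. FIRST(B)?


Per alternative of B: FIRST(S) = {d}; FIRST(ε) = {ε}
FIRST(B) = {d, ε}


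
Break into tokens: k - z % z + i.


Scan left to right, longest-match per lexeme
Tokens: ID(k), OP(-), ID(z), OP(%), ID(z), OP(+), ID(i)


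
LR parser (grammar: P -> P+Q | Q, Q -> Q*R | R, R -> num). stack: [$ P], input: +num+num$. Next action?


shift '+' to continue P -> P+Q
Action: shift


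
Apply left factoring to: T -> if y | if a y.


Common prefix: 'if'
Factored: T -> if T', T' -> y | a y


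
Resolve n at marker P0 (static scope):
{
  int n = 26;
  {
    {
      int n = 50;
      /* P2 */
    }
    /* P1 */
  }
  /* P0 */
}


n declared in the same block as P0
n = 26


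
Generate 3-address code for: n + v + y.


Break into single-operator statements:
t1 = n + v
t2 = t1 + y


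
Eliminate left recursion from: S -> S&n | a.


Left-recursive alternatives: S&n; non-recursive: a
Introduce S': S -> aS', S' -> &nS' | ε


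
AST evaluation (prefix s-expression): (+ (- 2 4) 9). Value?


Evaluate inner: (- 2 4) = -2
Evaluate root: (+ -2 9) = 7
Result: 7


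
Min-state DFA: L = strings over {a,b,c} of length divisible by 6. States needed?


Track length mod 6: states 0..5, accept at 0
Minimal DFA: 6 states


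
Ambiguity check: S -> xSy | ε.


balanced x^n…y^n: each string has a unique parse
Unambiguous


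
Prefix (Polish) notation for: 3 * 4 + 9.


left-to-right (same/higher precedence on left): tree is (+ (* 3 4) 9)
Prefix: + * 3 4 9


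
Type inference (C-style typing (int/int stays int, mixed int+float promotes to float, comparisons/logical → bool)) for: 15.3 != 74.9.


Operand types: float != float
Rule: comparison yields bool
Result type: bool


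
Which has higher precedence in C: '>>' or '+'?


'+' is additive (level 9); '>>' is shift (level 8)
Higher level binds tighter
'+' has higher precedence than '>>'


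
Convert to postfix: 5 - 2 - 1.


Left to right (same or higher precedence on left)
Postfix: 5 2 - 1 -


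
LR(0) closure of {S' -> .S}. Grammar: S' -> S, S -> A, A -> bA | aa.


Start: S' -> .S
For each item with dot before a nonterminal B, add B -> .γ for every B-production
Closure: [S' -> .S, S -> .A, A -> .bA, A -> .aa]


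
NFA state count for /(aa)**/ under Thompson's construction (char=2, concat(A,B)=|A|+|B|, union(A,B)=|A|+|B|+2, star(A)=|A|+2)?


Syntax tree has 2 char leaf(s), 0 union(s), 2 star(s)
chars contribute 2×2 = 4; each union adds +2; each star adds +2
Total: 4 + 0 + 4 = 8 states


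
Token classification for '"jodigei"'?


Pattern: double-quoted sequence
Type: STRING_LITERAL


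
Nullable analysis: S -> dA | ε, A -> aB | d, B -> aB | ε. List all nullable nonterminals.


A nonterminal is nullable iff some alternative derives ε (directly, or every symbol in it is nullable)
Nullable: {B, S}


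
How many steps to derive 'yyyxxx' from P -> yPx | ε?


Derivation: P => yPx => yyPxx => yyyPxxx => yyyxxx
Steps: 4


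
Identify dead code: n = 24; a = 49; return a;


n is assigned but never read
Dead: 'n = 24'


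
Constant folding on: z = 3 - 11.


3 - 11 = -8 at compile time
Optimized: z = -8


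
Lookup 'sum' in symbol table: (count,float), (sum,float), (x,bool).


Lookup 'sum' → type float


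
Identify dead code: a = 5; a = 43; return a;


first assignment to a is overwritten before any read
Dead: 'a = 5'


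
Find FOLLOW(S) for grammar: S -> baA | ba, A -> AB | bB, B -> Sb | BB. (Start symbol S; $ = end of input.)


$ ∈ FOLLOW(S). For each A -> αBβ: add FIRST(β)\{ε} to FOLLOW(B); if β nullable, add FOLLOW(A).
FOLLOW(S) = {$, b}


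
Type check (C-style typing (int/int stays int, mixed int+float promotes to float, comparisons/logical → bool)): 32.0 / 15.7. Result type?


Operand types: float / float
Rule: mixed int/float promotes to float; int/int stays int
Result type: float


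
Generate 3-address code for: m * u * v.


Break into single-operator statements:
t1 = m * u
t2 = t1 * v


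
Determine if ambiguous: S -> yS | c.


right-linear, alternatives start with distinct terminals 'y' vs 'c': unique leftmost derivation
Unambiguous


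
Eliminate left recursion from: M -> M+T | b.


Left-recursive alternatives: M+T; non-recursive: b
Introduce M': M -> bM', M' -> +TM' | ε


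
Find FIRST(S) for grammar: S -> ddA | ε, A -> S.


Per alternative of S: FIRST(ddA) = {d}; FIRST(ε) = {ε}
FIRST(S) = {d, ε}


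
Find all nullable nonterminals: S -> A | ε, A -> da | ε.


A nonterminal is nullable iff some alternative derives ε (directly, or every symbol in it is nullable)
Nullable: {A, S}


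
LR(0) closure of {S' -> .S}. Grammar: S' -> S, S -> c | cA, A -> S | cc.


Start: S' -> .S
For each item with dot before a nonterminal B, add B -> .γ for every B-production
Closure: [S' -> .S, S -> .c, S -> .cA]


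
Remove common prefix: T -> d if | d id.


Common prefix: 'd'
Factored: T -> d T', T' -> if | id


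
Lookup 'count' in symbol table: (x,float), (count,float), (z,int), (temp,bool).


Lookup 'count' → type float


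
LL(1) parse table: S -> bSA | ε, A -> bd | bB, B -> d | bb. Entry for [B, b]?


For [B, b]: 'b' ∈ FIRST(bb)
Entry: B -> bb


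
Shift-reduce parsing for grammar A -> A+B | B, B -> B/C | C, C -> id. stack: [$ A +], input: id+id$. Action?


no handle ('A+' is not any RHS); shift 'id'
Action: shift


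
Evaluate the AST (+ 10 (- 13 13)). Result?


Evaluate inner: (- 13 13) = 0
Evaluate root: (+ 10 0) = 10
Result: 10


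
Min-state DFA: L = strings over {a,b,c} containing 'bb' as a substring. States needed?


KMP-style automaton: 2 progress states + 1 absorbing accept = 3
Minimal DFA: 3 states


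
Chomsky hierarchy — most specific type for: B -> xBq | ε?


Single nonterminal LHS, but x^n q^n is not regular
Classification: Type 2 (Context-Free)


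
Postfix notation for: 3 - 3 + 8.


Left to right (same or higher precedence on left)
Postfix: 3 3 - 8 +


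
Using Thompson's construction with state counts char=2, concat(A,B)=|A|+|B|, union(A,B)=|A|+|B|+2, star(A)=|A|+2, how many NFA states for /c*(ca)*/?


Syntax tree has 3 char leaf(s), 0 union(s), 2 star(s)
chars contribute 3×2 = 6; each union adds +2; each star adds +2
Total: 6 + 0 + 4 = 10 states


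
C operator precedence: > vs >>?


'>>' is shift (level 8); '>' is relational (level 7)
Higher level binds tighter
'>>' has higher precedence than '>'


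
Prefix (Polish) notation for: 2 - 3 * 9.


'*' binds tighter: tree is (- 2 (* 3 9))
Prefix: - 2 * 3 9


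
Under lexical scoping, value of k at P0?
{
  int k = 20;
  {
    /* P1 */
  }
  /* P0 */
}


k declared in the same block as P0
k = 20


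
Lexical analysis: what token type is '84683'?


Pattern: digits only
Type: INTEGER_LITERAL


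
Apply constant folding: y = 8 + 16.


8 + 16 = 24 at compile time
Optimized: y = 24


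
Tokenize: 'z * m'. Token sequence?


Scan left to right, longest-match per lexeme
Tokens: ID(z), OP(*), ID(m)


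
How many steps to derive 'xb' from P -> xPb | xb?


Derivation: P => xb
Steps: 1


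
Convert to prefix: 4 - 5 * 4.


'*' binds tighter: tree is (- 4 (* 5 4))
Prefix: - 4 * 5 4


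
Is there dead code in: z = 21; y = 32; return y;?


z is assigned but never read
Dead: 'z = 21'


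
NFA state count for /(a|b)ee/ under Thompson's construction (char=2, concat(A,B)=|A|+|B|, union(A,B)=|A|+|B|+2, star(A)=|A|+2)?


Syntax tree has 4 char leaf(s), 1 union(s), 0 star(s)
chars contribute 4×2 = 8; each union adds +2; each star adds +2
Total: 8 + 2 + 0 = 10 states


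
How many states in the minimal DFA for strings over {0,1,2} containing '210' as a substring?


KMP-style automaton: 3 progress states + 1 absorbing accept = 4
Minimal DFA: 4 states


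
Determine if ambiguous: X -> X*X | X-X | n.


'n*n-n' has two parse trees (no precedence encoded between * and -)
Ambiguous


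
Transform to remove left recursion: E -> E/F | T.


Left-recursive alternatives: E/F; non-recursive: T
Introduce E': E -> TE', E' -> /FE' | ε


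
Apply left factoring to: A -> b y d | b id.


Common prefix: 'b'
Factored: A -> b A', A' -> y d | id


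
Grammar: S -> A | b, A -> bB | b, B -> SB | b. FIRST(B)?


Per alternative of B: FIRST(SB) = {b}; FIRST(b) = {b}
FIRST(B) = {b}


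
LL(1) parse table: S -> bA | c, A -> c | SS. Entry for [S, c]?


For [S, c]: 'c' ∈ FIRST(c)
Entry: S -> c


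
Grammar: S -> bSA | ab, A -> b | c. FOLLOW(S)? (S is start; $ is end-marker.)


$ ∈ FOLLOW(S). For each A -> αBβ: add FIRST(β)\{ε} to FOLLOW(B); if β nullable, add FOLLOW(A).
FOLLOW(S) = {$, b, c}
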